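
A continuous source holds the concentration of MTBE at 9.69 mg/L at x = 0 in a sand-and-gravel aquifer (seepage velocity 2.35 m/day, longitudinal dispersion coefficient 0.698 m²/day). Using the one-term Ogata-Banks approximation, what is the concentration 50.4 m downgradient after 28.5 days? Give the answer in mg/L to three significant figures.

For a continuous step input, C/C₀ ≈ ½·erfc((x−vt)/(2√(Dt))).
vt = 2.35 × 28.5 = 66.975 m and 2√(Dt) = 2√(0.698 × 28.5) = 8.920 m.
Argument (x−vt)/(2√(Dt)) = (50.4 − 66.975)/8.920 = -1.858; ½·erfc(-1.858) = 0.9957.
C = 9.69 × 0.9957 = 9.65 mg/L.

9.65 mg/L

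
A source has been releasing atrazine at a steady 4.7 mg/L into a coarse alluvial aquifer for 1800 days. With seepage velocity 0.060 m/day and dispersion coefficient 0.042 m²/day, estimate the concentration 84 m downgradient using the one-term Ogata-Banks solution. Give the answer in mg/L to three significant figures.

4.58 mg/L

For a continuous step input, C/C₀ ≈ ½·erfc((x−vt)/(2√(Dt))).
vt = 0.060 × 1800 = 108 m and 2√(Dt) = 2√(0.042 × 1800) = 17.39 m.
Argument (x−vt)/(2√(Dt)) = (84 − 108)/17.39 = -1.380; ½·erfc(-1.380) = 0.9745.
C = 4.7 × 0.9745 = 4.58 mg/L.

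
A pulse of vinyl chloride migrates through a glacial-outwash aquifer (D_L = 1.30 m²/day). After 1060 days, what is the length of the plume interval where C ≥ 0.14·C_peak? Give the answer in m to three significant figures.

208 m

The plume is Gaussian with σ = √(2Dt) = √(2 × 1.30 × 1060) = 52.50 m.
C/C_peak = exp(−Δx²/(2σ²)) = 0.14 ⇒ Δx = σ·√(−2 ln 0.14) = 52.50 × 1.983 = 104.1 m.
Width = 2Δx = 208 m.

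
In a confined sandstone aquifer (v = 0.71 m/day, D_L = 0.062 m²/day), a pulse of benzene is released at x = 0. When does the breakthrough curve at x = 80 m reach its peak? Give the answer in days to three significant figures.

For the 1D instantaneous-source solution, setting ∂C/∂t = 0 at fixed x gives v²t² + 2Dt − x² = 0, so t = (√(D² + v²x²) − D)/v².
√(D² + v²x²) = √(0.062² + 0.71² × 80²) = 56.80; v² = 0.5041.
t = (56.80 − 0.062)/0.5041 = 113 days (vs. the pure-advection estimate x/v = 113 d).

113 days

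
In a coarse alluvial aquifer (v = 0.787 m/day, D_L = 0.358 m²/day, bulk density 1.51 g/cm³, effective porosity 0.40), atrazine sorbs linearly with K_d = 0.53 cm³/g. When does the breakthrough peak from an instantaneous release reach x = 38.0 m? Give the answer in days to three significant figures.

143 days

Retardation factor R = 1 + ρ_b·K_d/n = 1 + 1.51 × 0.53/0.40 = 3.001.
Sorption retards both mechanisms: v_R = v/R = 0.2622 m/day, D_R = D/R = 0.1193 m²/day.
Peak time from v_R²t² + 2D_R t − x² = 0: t = (√(D_R² + v_R²x²) − D_R)/v_R².
√(D_R² + v_R²x²) = √(0.1193² + 0.2622² × 38.0²) = 9.964; v_R² = 0.06875.
t = (9.964 − 0.1193)/0.06875 = 143 days.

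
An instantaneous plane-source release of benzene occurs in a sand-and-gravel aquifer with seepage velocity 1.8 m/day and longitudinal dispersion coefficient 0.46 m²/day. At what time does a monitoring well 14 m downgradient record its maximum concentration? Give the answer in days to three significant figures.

For the 1D instantaneous-source solution, setting ∂C/∂t = 0 at fixed x gives v²t² + 2Dt − x² = 0, so t = (√(D² + v²x²) − D)/v².
√(D² + v²x²) = √(0.46² + 1.8² × 14²) = 25.20; v² = 3.24.
t = (25.20 − 0.46)/3.24 = 7.64 days (vs. the pure-advection estimate x/v = 7.78 d).

7.64 days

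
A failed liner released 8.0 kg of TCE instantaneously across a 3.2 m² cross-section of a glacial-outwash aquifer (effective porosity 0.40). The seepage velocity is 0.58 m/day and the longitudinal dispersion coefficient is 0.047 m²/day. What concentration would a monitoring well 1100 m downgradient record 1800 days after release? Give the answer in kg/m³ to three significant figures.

For an instantaneous plane source, C(x,t) = M/(n_e·A·√(4πDt)) · exp(−(x−vt)²/(4Dt)), with n_e·A the pore (flow) area.
Plume center vt = 0.58 × 1800 = 1044 m, so the well at 1100 m is 56 m downgradient of the peak.
√(4πDt) = 32.61 m, giving peak height M/(n_e·A·√(4πDt)) = 8.0/(0.40 × 3.2 × 32.61) = 0.1917 kg/m³.
(x−vt)²/(4Dt) = (56)²/(4 × 0.047 × 1800) = 9.267; exp(−9.267) = 9.449e-05.
C = 0.1917 × 9.449e-05 = 1.81e-05 kg/m³.

1.81e-05 kg/m³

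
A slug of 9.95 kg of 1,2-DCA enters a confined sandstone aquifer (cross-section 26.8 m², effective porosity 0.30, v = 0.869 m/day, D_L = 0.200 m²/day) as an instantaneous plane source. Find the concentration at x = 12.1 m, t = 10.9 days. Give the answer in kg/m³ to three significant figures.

For an instantaneous plane source, C(x,t) = M/(n_e·A·√(4πDt)) · exp(−(x−vt)²/(4Dt)), with n_e·A the pore (flow) area.
Plume center vt = 0.869 × 10.9 = 9.4721 m, so the well at 12.1 m is 2.6279 m downgradient of the peak.
√(4πDt) = 5.234 m, giving peak height M/(n_e·A·√(4πDt)) = 9.95/(0.30 × 26.8 × 5.234) = 0.2364 kg/m³.
(x−vt)²/(4Dt) = (2.6279)²/(4 × 0.200 × 10.9) = 0.7920; exp(−0.7920) = 0.4529.
C = 0.2364 × 0.4529 = 0.107 kg/m³.

0.107 kg/m³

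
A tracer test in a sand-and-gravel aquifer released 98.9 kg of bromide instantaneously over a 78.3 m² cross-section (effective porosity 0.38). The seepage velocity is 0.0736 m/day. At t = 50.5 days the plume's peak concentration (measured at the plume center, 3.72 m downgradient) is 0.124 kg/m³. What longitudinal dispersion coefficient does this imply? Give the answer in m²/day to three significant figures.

1.13 m²/day

At the plume center C_max = M/(n_e·A·√(4πDt)), so D = M²/(4πt·(n_e·A·C_max)²).
n_e·A·C_max = 0.38 × 78.3 × 0.124 = 3.689 kg/m.
D = 98.9²/(4π × 50.5 × 3.689²) = 1.13 m²/day.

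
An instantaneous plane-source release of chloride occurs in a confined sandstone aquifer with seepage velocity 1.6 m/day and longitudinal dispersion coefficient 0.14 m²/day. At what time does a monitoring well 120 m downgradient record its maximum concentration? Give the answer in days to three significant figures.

74.9 days

For the 1D instantaneous-source solution, setting ∂C/∂t = 0 at fixed x gives v²t² + 2Dt − x² = 0, so t = (√(D² + v²x²) − D)/v².
√(D² + v²x²) = √(0.14² + 1.6² × 120²) = 192.0; v² = 2.56.
t = (192.0 − 0.14)/2.56 = 74.9 days (vs. the pure-advection estimate x/v = 75.0 d).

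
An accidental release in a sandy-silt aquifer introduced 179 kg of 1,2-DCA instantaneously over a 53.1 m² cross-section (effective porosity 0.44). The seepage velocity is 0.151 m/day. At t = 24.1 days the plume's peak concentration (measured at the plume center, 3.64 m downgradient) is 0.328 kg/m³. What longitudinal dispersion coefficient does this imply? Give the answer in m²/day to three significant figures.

1.80 m²/day

At the plume center C_max = M/(n_e·A·√(4πDt)), so D = M²/(4πt·(n_e·A·C_max)²).
n_e·A·C_max = 0.44 × 53.1 × 0.328 = 7.663 kg/m.
D = 179²/(4π × 24.1 × 7.663²) = 1.80 m²/day.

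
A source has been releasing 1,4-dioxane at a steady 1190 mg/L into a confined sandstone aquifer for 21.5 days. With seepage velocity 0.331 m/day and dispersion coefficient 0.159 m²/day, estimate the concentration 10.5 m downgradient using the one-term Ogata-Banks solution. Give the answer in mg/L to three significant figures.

116 mg/L

For a continuous step input, C/C₀ ≈ ½·erfc((x−vt)/(2√(Dt))).
vt = 0.331 × 21.5 = 7.1165 m and 2√(Dt) = 2√(0.159 × 21.5) = 3.698 m.
Argument (x−vt)/(2√(Dt)) = (10.5 − 7.1165)/3.698 = 0.9150; ½·erfc(0.9150) = 0.09783.
C = 1190 × 0.09783 = 116 mg/L.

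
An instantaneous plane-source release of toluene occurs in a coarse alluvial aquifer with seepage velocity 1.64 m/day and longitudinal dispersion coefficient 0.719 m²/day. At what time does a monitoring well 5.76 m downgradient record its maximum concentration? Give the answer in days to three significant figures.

3.26 days

For the 1D instantaneous-source solution, setting ∂C/∂t = 0 at fixed x gives v²t² + 2Dt − x² = 0, so t = (√(D² + v²x²) − D)/v².
√(D² + v²x²) = √(0.719² + 1.64² × 5.76²) = 9.474; v² = 2.6896.
t = (9.474 − 0.719)/2.6896 = 3.26 days (vs. the pure-advection estimate x/v = 3.51 d).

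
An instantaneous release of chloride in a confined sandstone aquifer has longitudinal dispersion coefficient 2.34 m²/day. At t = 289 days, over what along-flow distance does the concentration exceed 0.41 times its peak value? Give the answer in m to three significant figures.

The plume is Gaussian with σ = √(2Dt) = √(2 × 2.34 × 289) = 36.78 m.
C/C_peak = exp(−Δx²/(2σ²)) = 0.41 ⇒ Δx = σ·√(−2 ln 0.41) = 36.78 × 1.335 = 49.10 m.
Width = 2Δx = 98.2 m.

98.2 m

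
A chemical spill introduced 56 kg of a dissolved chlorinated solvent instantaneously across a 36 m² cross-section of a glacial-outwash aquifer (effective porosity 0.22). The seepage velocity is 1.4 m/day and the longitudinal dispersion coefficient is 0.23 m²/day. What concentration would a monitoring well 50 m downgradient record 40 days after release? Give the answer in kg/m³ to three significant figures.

For an instantaneous plane source, C(x,t) = M/(n_e·A·√(4πDt)) · exp(−(x−vt)²/(4Dt)), with n_e·A the pore (flow) area.
Plume center vt = 1.4 × 40 = 56 m, so the well at 50 m is 6 m upgradient of the peak.
√(4πDt) = 10.75 m, giving peak height M/(n_e·A·√(4πDt)) = 56/(0.22 × 36 × 10.75) = 0.6577 kg/m³.
(x−vt)²/(4Dt) = (-6)²/(4 × 0.23 × 40) = 0.9783; exp(−0.9783) = 0.3759.
C = 0.6577 × 0.3759 = 0.247 kg/m³.

0.247 kg/m³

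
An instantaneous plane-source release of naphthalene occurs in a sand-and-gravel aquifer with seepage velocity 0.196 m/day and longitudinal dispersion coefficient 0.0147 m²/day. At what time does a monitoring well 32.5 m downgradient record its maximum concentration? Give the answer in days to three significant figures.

165 days

For the 1D instantaneous-source solution, setting ∂C/∂t = 0 at fixed x gives v²t² + 2Dt − x² = 0, so t = (√(D² + v²x²) − D)/v².
√(D² + v²x²) = √(0.0147² + 0.196² × 32.5²) = 6.370; v² = 0.038416.
t = (6.370 − 0.0147)/0.038416 = 165 days (vs. the pure-advection estimate x/v = 166 d).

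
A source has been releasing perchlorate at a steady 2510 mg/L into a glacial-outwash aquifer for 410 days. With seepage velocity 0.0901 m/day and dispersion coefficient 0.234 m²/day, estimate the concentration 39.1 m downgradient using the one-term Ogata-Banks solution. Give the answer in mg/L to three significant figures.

For a continuous step input, C/C₀ ≈ ½·erfc((x−vt)/(2√(Dt))).
vt = 0.0901 × 410 = 36.941 m and 2√(Dt) = 2√(0.234 × 410) = 19.59 m.
Argument (x−vt)/(2√(Dt)) = (39.1 − 36.941)/19.59 = 0.1102; ½·erfc(0.1102) = 0.4381.
C = 2510 × 0.4381 = 1100 mg/L.

1100 mg/L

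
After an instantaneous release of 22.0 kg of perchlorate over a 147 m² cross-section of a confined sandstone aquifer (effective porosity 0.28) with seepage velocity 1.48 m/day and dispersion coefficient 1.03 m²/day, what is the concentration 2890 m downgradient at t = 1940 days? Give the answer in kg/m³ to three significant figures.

For an instantaneous plane source, C(x,t) = M/(n_e·A·√(4πDt)) · exp(−(x−vt)²/(4Dt)), with n_e·A the pore (flow) area.
Plume center vt = 1.48 × 1940 = 2871.2 m, so the well at 2890 m is 18.8 m downgradient of the peak.
√(4πDt) = 158.5 m, giving peak height M/(n_e·A·√(4πDt)) = 22.0/(0.28 × 147 × 158.5) = 0.003372 kg/m³.
(x−vt)²/(4Dt) = (18.8)²/(4 × 1.03 × 1940) = 0.04422; exp(−0.04422) = 0.9567.
C = 0.003372 × 0.9567 = 0.00323 kg/m³.

0.00323 kg/m³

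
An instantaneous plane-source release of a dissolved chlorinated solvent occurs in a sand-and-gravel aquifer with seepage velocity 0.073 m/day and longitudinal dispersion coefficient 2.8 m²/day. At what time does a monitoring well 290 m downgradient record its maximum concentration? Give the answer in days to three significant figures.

For the 1D instantaneous-source solution, setting ∂C/∂t = 0 at fixed x gives v²t² + 2Dt − x² = 0, so t = (√(D² + v²x²) − D)/v².
√(D² + v²x²) = √(2.8² + 0.073² × 290²) = 21.35; v² = 0.005329.
t = (21.35 − 2.8)/0.005329 = 3480 days (vs. the pure-advection estimate x/v = 3970 d).

3480 days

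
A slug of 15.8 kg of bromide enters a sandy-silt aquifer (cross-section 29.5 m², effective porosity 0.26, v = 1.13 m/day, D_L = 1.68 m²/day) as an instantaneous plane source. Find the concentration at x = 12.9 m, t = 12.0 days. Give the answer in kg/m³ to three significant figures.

0.129 kg/m³

For an instantaneous plane source, C(x,t) = M/(n_e·A·√(4πDt)) · exp(−(x−vt)²/(4Dt)), with n_e·A the pore (flow) area.
Plume center vt = 1.13 × 12.0 = 13.56 m, so the well at 12.9 m is 0.66 m upgradient of the peak.
√(4πDt) = 15.92 m, giving peak height M/(n_e·A·√(4πDt)) = 15.8/(0.26 × 29.5 × 15.92) = 0.1294 kg/m³.
(x−vt)²/(4Dt) = (-0.66)²/(4 × 1.68 × 12.0) = 0.005402; exp(−0.005402) = 0.9946.
C = 0.1294 × 0.9946 = 0.129 kg/m³.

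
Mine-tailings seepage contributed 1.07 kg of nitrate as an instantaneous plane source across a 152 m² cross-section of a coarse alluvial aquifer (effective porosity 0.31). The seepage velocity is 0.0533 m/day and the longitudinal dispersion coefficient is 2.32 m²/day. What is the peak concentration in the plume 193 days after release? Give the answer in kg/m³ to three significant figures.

0.000303 kg/m³

The peak of an instantaneous 1D plume sits at x = vt; there the Gaussian factor is 1 and C_max = M/(n_e·A·√(4πDt)), where n_e·A is the pore area the mass is dissolved in.
√(4πDt) = √(4π × 2.32 × 193) = 75.01 m, so C_max = 1.07/(0.31 × 152 × 75.01) = 0.000303 kg/m³.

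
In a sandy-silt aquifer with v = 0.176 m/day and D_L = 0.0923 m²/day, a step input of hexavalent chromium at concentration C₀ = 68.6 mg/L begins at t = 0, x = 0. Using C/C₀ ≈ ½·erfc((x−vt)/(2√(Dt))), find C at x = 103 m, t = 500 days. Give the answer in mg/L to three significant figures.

4.06 mg/L

For a continuous step input, C/C₀ ≈ ½·erfc((x−vt)/(2√(Dt))).
vt = 0.176 × 500 = 88 m and 2√(Dt) = 2√(0.0923 × 500) = 13.59 m.
Argument (x−vt)/(2√(Dt)) = (103 − 88)/13.59 = 1.104; ½·erfc(1.104) = 0.05923.
C = 68.6 × 0.05923 = 4.06 mg/L.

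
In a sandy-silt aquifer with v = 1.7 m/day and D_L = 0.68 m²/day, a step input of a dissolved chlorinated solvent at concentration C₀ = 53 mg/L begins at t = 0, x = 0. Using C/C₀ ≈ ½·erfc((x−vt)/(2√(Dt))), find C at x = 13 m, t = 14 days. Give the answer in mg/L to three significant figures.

52.6 mg/L

For a continuous step input, C/C₀ ≈ ½·erfc((x−vt)/(2√(Dt))).
vt = 1.7 × 14 = 23.8 m and 2√(Dt) = 2√(0.68 × 14) = 6.171 m.
Argument (x−vt)/(2√(Dt)) = (13 − 23.8)/6.171 = -1.750; ½·erfc(-1.750) = 0.9933.
C = 53 × 0.9933 = 52.6 mg/L.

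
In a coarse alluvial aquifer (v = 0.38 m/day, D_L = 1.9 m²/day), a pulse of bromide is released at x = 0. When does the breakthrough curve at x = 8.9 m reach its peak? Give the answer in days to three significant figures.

13.7 days

For the 1D instantaneous-source solution, setting ∂C/∂t = 0 at fixed x gives v²t² + 2Dt − x² = 0, so t = (√(D² + v²x²) − D)/v².
√(D² + v²x²) = √(1.9² + 0.38² × 8.9²) = 3.879; v² = 0.1444.
t = (3.879 − 1.9)/0.1444 = 13.7 days (vs. the pure-advection estimate x/v = 23.4 d).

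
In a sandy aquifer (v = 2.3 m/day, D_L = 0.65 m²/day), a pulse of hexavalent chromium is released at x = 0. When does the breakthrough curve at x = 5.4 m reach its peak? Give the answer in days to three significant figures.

For the 1D instantaneous-source solution, setting ∂C/∂t = 0 at fixed x gives v²t² + 2Dt − x² = 0, so t = (√(D² + v²x²) − D)/v².
√(D² + v²x²) = √(0.65² + 2.3² × 5.4²) = 12.44; v² = 5.29.
t = (12.44 − 0.65)/5.29 = 2.23 days (vs. the pure-advection estimate x/v = 2.35 d).

2.23 days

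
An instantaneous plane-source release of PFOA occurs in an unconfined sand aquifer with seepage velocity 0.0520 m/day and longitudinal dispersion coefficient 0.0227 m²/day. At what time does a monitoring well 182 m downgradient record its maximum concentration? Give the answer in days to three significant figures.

For the 1D instantaneous-source solution, setting ∂C/∂t = 0 at fixed x gives v²t² + 2Dt − x² = 0, so t = (√(D² + v²x²) − D)/v².
√(D² + v²x²) = √(0.0227² + 0.0520² × 182²) = 9.464; v² = 0.002704.
t = (9.464 − 0.0227)/0.002704 = 3490 days (vs. the pure-advection estimate x/v = 3500 d).

3490 days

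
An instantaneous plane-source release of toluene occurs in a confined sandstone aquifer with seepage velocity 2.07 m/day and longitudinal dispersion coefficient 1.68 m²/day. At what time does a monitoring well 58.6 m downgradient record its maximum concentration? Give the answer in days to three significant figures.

27.9 days

For the 1D instantaneous-source solution, setting ∂C/∂t = 0 at fixed x gives v²t² + 2Dt − x² = 0, so t = (√(D² + v²x²) − D)/v².
√(D² + v²x²) = √(1.68² + 2.07² × 58.6²) = 121.3; v² = 4.2849.
t = (121.3 − 1.68)/4.2849 = 27.9 days (vs. the pure-advection estimate x/v = 28.3 d).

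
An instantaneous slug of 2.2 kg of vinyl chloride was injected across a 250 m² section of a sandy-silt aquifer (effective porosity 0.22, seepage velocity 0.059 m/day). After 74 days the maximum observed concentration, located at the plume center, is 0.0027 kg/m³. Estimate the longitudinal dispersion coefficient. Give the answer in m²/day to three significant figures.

0.236 m²/day

At the plume center C_max = M/(n_e·A·√(4πDt)), so D = M²/(4πt·(n_e·A·C_max)²).
n_e·A·C_max = 0.22 × 250 × 0.0027 = 0.1485 kg/m.
D = 2.2²/(4π × 74 × 0.1485²) = 0.236 m²/day.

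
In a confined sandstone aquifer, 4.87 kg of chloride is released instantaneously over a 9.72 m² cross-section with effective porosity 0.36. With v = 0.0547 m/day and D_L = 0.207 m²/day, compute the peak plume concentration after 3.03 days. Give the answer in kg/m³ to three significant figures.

The peak of an instantaneous 1D plume sits at x = vt; there the Gaussian factor is 1 and C_max = M/(n_e·A·√(4πDt)), where n_e·A is the pore area the mass is dissolved in.
√(4πDt) = √(4π × 0.207 × 3.03) = 2.807 m, so C_max = 4.87/(0.36 × 9.72 × 2.807) = 0.496 kg/m³.

0.496 kg/m³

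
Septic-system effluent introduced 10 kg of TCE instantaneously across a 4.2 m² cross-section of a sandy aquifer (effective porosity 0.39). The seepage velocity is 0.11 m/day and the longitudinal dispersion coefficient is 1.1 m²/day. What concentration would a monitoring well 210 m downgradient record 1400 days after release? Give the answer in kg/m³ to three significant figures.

For an instantaneous plane source, C(x,t) = M/(n_e·A·√(4πDt)) · exp(−(x−vt)²/(4Dt)), with n_e·A the pore (flow) area.
Plume center vt = 0.11 × 1400 = 154 m, so the well at 210 m is 56 m downgradient of the peak.
√(4πDt) = 139.1 m, giving peak height M/(n_e·A·√(4πDt)) = 10/(0.39 × 4.2 × 139.1) = 0.04389 kg/m³.
(x−vt)²/(4Dt) = (56)²/(4 × 1.1 × 1400) = 0.5091; exp(−0.5091) = 0.6010.
C = 0.04389 × 0.6010 = 0.0264 kg/m³.

0.0264 kg/m³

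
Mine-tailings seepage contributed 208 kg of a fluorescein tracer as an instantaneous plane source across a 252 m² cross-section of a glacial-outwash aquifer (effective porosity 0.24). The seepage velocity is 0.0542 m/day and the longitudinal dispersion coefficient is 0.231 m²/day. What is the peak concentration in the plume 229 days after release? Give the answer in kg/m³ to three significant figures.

0.133 kg/m³

The peak of an instantaneous 1D plume sits at x = vt; there the Gaussian factor is 1 and C_max = M/(n_e·A·√(4πDt)), where n_e·A is the pore area the mass is dissolved in.
√(4πDt) = √(4π × 0.231 × 229) = 25.78 m, so C_max = 208/(0.24 × 252 × 25.78) = 0.133 kg/m³.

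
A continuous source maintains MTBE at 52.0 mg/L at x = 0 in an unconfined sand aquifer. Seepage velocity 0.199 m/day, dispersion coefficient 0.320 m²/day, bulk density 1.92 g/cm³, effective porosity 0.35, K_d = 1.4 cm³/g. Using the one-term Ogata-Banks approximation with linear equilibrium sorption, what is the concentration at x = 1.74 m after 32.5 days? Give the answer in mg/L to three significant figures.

13.5 mg/L

Retardation factor R = 1 + ρ_b·K_d/n = 1 + 1.92 × 1.4/0.35 = 8.680.
Sorption retards both mechanisms: v_R = v/R = 0.02293 m/day, D_R = D/R = 0.03687 m²/day.
v_R·t = 0.02293 × 32.5 = 0.745225 m; 2√(D_R t) = 2.189 m; argument = (1.74 − 0.745225)/2.189 = 0.4544.
C = C₀ × ½·erfc(0.4544) = 52.0 × 0.2602 = 13.5 mg/L.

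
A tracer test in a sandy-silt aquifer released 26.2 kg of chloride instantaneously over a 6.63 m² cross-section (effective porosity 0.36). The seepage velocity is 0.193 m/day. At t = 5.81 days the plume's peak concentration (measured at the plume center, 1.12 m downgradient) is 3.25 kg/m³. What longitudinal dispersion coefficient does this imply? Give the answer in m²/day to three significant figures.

At the plume center C_max = M/(n_e·A·√(4πDt)), so D = M²/(4πt·(n_e·A·C_max)²).
n_e·A·C_max = 0.36 × 6.63 × 3.25 = 7.757 kg/m.
D = 26.2²/(4π × 5.81 × 7.757²) = 0.156 m²/day.

0.156 m²/day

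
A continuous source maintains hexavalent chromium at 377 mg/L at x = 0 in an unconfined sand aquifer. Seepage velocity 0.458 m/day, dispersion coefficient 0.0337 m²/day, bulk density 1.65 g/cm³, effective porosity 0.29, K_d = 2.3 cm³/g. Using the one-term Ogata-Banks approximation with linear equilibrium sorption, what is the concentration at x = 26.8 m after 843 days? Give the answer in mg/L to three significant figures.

233 mg/L

Retardation factor R = 1 + ρ_b·K_d/n = 1 + 1.65 × 2.3/0.29 = 14.09.
Sorption retards both mechanisms: v_R = v/R = 0.03251 m/day, D_R = D/R = 0.002392 m²/day.
v_R·t = 0.03251 × 843 = 27.40593 m; 2√(D_R t) = 2.840 m; argument = (26.8 − 27.40593)/2.840 = -0.2134.
C = C₀ × ½·erfc(-0.2134) = 377 × 0.6186 = 233 mg/L.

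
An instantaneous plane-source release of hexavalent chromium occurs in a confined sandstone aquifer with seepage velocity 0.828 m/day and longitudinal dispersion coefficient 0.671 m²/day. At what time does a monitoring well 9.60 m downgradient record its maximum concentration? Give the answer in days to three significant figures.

For the 1D instantaneous-source solution, setting ∂C/∂t = 0 at fixed x gives v²t² + 2Dt − x² = 0, so t = (√(D² + v²x²) − D)/v².
√(D² + v²x²) = √(0.671² + 0.828² × 9.60²) = 7.977; v² = 0.685584.
t = (7.977 − 0.671)/0.685584 = 10.7 days (vs. the pure-advection estimate x/v = 11.6 d).

10.7 days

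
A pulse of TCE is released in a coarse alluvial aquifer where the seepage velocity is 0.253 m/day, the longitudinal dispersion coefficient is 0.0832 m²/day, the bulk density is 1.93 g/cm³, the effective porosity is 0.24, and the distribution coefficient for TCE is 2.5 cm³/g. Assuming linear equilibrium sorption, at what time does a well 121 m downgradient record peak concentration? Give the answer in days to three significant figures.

Retardation factor R = 1 + ρ_b·K_d/n = 1 + 1.93 × 2.5/0.24 = 21.10.
Sorption retards both mechanisms: v_R = v/R = 0.01199 m/day, D_R = D/R = 0.003943 m²/day.
Peak time from v_R²t² + 2D_R t − x² = 0: t = (√(D_R² + v_R²x²) − D_R)/v_R².
√(D_R² + v_R²x²) = √(0.003943² + 0.01199² × 121²) = 1.451; v_R² = 0.0001438.
t = (1.451 − 0.003943)/0.0001438 = 10100 days.

10100 days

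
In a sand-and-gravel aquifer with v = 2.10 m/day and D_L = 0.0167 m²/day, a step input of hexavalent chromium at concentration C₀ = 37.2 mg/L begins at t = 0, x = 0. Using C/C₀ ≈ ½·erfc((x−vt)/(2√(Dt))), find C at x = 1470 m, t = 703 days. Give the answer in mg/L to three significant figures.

33.6 mg/L

For a continuous step input, C/C₀ ≈ ½·erfc((x−vt)/(2√(Dt))).
vt = 2.10 × 703 = 1476.3 m and 2√(Dt) = 2√(0.0167 × 703) = 6.853 m.
Argument (x−vt)/(2√(Dt)) = (1470 − 1476.3)/6.853 = -0.9193; ½·erfc(-0.9193) = 0.9032.
C = 37.2 × 0.9032 = 33.6 mg/L.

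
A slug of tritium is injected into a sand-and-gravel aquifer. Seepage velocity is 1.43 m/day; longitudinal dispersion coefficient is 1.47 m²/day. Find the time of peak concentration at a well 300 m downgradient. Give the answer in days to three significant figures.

For the 1D instantaneous-source solution, setting ∂C/∂t = 0 at fixed x gives v²t² + 2Dt − x² = 0, so t = (√(D² + v²x²) − D)/v².
√(D² + v²x²) = √(1.47² + 1.43² × 300²) = 429.0; v² = 2.0449.
t = (429.0 − 1.47)/2.0449 = 209 days (vs. the pure-advection estimate x/v = 210 d).

209 days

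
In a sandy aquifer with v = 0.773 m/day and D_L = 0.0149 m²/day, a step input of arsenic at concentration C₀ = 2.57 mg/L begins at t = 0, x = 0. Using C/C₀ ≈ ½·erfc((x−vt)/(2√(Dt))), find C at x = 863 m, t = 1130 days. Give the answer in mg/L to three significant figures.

For a continuous step input, C/C₀ ≈ ½·erfc((x−vt)/(2√(Dt))).
vt = 0.773 × 1130 = 873.49 m and 2√(Dt) = 2√(0.0149 × 1130) = 8.207 m.
Argument (x−vt)/(2√(Dt)) = (863 − 873.49)/8.207 = -1.278; ½·erfc(-1.278) = 0.9646.
C = 2.57 × 0.9646 = 2.48 mg/L.

2.48 mg/L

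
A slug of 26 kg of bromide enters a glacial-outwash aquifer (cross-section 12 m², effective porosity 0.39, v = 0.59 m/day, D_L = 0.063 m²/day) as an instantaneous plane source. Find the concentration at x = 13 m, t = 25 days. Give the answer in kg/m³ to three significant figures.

For an instantaneous plane source, C(x,t) = M/(n_e·A·√(4πDt)) · exp(−(x−vt)²/(4Dt)), with n_e·A the pore (flow) area.
Plume center vt = 0.59 × 25 = 14.75 m, so the well at 13 m is 1.75 m upgradient of the peak.
√(4πDt) = 4.449 m, giving peak height M/(n_e·A·√(4πDt)) = 26/(0.39 × 12 × 4.449) = 1.249 kg/m³.
(x−vt)²/(4Dt) = (-1.75)²/(4 × 0.063 × 25) = 0.4861; exp(−0.4861) = 0.6150.
C = 1.249 × 0.6150 = 0.768 kg/m³.

0.768 kg/m³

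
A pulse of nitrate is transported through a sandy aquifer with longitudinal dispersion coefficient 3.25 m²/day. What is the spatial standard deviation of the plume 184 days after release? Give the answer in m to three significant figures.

Dispersive spreading gives a Gaussian with σ² = 2Dt; advection only shifts the center.
σ = √(2 × 3.25 × 184) = 34.6 m.

34.6 m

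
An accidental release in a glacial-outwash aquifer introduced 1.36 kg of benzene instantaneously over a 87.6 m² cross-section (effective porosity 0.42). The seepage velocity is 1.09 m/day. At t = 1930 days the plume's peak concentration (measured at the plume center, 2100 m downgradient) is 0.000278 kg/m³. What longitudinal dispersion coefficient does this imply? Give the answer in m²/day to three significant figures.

0.729 m²/day

At the plume center C_max = M/(n_e·A·√(4πDt)), so D = M²/(4πt·(n_e·A·C_max)²).
n_e·A·C_max = 0.42 × 87.6 × 0.000278 = 0.01023 kg/m.
D = 1.36²/(4π × 1930 × 0.01023²) = 0.729 m²/day.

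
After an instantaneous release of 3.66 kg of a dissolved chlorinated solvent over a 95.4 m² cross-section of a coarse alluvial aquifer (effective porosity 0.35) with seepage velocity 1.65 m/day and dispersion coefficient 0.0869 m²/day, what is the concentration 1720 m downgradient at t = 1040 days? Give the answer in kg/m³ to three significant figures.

For an instantaneous plane source, C(x,t) = M/(n_e·A·√(4πDt)) · exp(−(x−vt)²/(4Dt)), with n_e·A the pore (flow) area.
Plume center vt = 1.65 × 1040 = 1716 m, so the well at 1720 m is 4 m downgradient of the peak.
√(4πDt) = 33.70 m, giving peak height M/(n_e·A·√(4πDt)) = 3.66/(0.35 × 95.4 × 33.70) = 0.003253 kg/m³.
(x−vt)²/(4Dt) = (4)²/(4 × 0.0869 × 1040) = 0.04426; exp(−0.04426) = 0.9567.
C = 0.003253 × 0.9567 = 0.00311 kg/m³.

0.00311 kg/m³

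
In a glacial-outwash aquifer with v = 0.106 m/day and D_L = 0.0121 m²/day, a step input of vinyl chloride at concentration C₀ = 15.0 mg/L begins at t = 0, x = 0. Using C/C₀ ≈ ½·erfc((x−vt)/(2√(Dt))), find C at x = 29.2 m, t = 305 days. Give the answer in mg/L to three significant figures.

13.1 mg/L

For a continuous step input, C/C₀ ≈ ½·erfc((x−vt)/(2√(Dt))).
vt = 0.106 × 305 = 32.33 m and 2√(Dt) = 2√(0.0121 × 305) = 3.842 m.
Argument (x−vt)/(2√(Dt)) = (29.2 − 32.33)/3.842 = -0.8147; ½·erfc(-0.8147) = 0.8754.
C = 15.0 × 0.8754 = 13.1 mg/L.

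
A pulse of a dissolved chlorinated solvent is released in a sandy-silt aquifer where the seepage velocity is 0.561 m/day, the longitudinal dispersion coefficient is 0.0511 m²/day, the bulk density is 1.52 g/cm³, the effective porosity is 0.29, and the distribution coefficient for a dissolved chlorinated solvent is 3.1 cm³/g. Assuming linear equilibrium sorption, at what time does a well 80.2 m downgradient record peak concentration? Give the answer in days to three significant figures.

Retardation factor R = 1 + ρ_b·K_d/n = 1 + 1.52 × 3.1/0.29 = 17.25.
Sorption retards both mechanisms: v_R = v/R = 0.03252 m/day, D_R = D/R = 0.002962 m²/day.
Peak time from v_R²t² + 2D_R t − x² = 0: t = (√(D_R² + v_R²x²) − D_R)/v_R².
√(D_R² + v_R²x²) = √(0.002962² + 0.03252² × 80.2²) = 2.608; v_R² = 0.001058.
t = (2.608 − 0.002962)/0.001058 = 2460 days.

2460 days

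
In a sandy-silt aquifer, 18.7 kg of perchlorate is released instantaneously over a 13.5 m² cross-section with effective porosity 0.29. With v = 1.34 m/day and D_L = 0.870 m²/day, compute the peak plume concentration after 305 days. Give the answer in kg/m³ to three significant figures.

The peak of an instantaneous 1D plume sits at x = vt; there the Gaussian factor is 1 and C_max = M/(n_e·A·√(4πDt)), where n_e·A is the pore area the mass is dissolved in.
√(4πDt) = √(4π × 0.870 × 305) = 57.75 m, so C_max = 18.7/(0.29 × 13.5 × 57.75) = 0.0827 kg/m³.

0.0827 kg/m³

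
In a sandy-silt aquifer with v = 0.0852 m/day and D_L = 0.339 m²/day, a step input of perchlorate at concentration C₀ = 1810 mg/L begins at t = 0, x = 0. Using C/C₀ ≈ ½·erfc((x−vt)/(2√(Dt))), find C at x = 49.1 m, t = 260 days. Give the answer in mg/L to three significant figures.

38.4 mg/L

For a continuous step input, C/C₀ ≈ ½·erfc((x−vt)/(2√(Dt))).
vt = 0.0852 × 260 = 22.152 m and 2√(Dt) = 2√(0.339 × 260) = 18.78 m.
Argument (x−vt)/(2√(Dt)) = (49.1 − 22.152)/18.78 = 1.435; ½·erfc(1.435) = 0.02121.
C = 1810 × 0.02121 = 38.4 mg/L.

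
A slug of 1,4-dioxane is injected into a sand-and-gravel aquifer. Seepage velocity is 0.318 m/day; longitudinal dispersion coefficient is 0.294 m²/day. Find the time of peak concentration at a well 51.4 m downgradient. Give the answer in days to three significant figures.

159 days

For the 1D instantaneous-source solution, setting ∂C/∂t = 0 at fixed x gives v²t² + 2Dt − x² = 0, so t = (√(D² + v²x²) − D)/v².
√(D² + v²x²) = √(0.294² + 0.318² × 51.4²) = 16.35; v² = 0.101124.
t = (16.35 − 0.294)/0.101124 = 159 days (vs. the pure-advection estimate x/v = 162 d).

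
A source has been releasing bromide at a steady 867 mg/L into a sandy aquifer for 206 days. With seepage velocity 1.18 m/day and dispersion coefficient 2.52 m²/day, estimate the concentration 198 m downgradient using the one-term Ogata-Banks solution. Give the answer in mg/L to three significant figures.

For a continuous step input, C/C₀ ≈ ½·erfc((x−vt)/(2√(Dt))).
vt = 1.18 × 206 = 243.08 m and 2√(Dt) = 2√(2.52 × 206) = 45.57 m.
Argument (x−vt)/(2√(Dt)) = (198 − 243.08)/45.57 = -0.9892; ½·erfc(-0.9892) = 0.9191.
C = 867 × 0.9191 = 797 mg/L.

797 mg/L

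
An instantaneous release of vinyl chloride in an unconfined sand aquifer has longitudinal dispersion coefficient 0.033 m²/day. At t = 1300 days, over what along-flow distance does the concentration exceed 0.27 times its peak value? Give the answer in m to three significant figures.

30.0 m

The plume is Gaussian with σ = √(2Dt) = √(2 × 0.033 × 1300) = 9.263 m.
C/C_peak = exp(−Δx²/(2σ²)) = 0.27 ⇒ Δx = σ·√(−2 ln 0.27) = 9.263 × 1.618 = 14.99 m.
Width = 2Δx = 30.0 m.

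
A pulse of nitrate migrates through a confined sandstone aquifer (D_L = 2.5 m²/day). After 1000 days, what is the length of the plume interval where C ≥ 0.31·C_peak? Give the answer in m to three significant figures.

The plume is Gaussian with σ = √(2Dt) = √(2 × 2.5 × 1000) = 70.71 m.
C/C_peak = exp(−Δx²/(2σ²)) = 0.31 ⇒ Δx = σ·√(−2 ln 0.31) = 70.71 × 1.530 = 108.2 m.
Width = 2Δx = 216 m.

216 m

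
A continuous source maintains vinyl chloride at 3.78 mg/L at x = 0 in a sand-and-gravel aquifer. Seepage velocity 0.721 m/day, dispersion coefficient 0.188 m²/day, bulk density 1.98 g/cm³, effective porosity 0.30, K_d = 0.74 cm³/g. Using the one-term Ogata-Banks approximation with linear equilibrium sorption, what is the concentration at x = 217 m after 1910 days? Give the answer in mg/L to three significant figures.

3.55 mg/L

Retardation factor R = 1 + ρ_b·K_d/n = 1 + 1.98 × 0.74/0.30 = 5.884.
Sorption retards both mechanisms: v_R = v/R = 0.1225 m/day, D_R = D/R = 0.03195 m²/day.
v_R·t = 0.1225 × 1910 = 233.975 m; 2√(D_R t) = 15.62 m; argument = (217 − 233.975)/15.62 = -1.087.
C = C₀ × ½·erfc(-1.087) = 3.78 × 0.9379 = 3.55 mg/L.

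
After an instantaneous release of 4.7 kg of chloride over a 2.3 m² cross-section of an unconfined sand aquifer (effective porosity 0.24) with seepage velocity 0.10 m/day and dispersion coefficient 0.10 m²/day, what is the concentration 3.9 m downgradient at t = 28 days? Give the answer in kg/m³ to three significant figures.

For an instantaneous plane source, C(x,t) = M/(n_e·A·√(4πDt)) · exp(−(x−vt)²/(4Dt)), with n_e·A the pore (flow) area.
Plume center vt = 0.10 × 28 = 2.8 m, so the well at 3.9 m is 1.1 m downgradient of the peak.
√(4πDt) = 5.932 m, giving peak height M/(n_e·A·√(4πDt)) = 4.7/(0.24 × 2.3 × 5.932) = 1.435 kg/m³.
(x−vt)²/(4Dt) = (1.1)²/(4 × 0.10 × 28) = 0.1080; exp(−0.1080) = 0.8976.
C = 1.435 × 0.8976 = 1.29 kg/m³.

1.29 kg/m³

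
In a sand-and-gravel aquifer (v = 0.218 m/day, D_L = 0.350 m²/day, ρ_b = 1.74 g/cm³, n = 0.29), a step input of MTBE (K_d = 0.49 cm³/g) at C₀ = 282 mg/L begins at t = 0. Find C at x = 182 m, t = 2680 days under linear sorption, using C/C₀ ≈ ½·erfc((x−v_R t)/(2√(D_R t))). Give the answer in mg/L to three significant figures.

Retardation factor R = 1 + ρ_b·K_d/n = 1 + 1.74 × 0.49/0.29 = 3.940.
Sorption retards both mechanisms: v_R = v/R = 0.05533 m/day, D_R = D/R = 0.08883 m²/day.
v_R·t = 0.05533 × 2680 = 148.2844 m; 2√(D_R t) = 30.86 m; argument = (182 − 148.2844)/30.86 = 1.093.
C = C₀ × ½·erfc(1.093) = 282 × 0.06108 = 17.2 mg/L.

17.2 mg/L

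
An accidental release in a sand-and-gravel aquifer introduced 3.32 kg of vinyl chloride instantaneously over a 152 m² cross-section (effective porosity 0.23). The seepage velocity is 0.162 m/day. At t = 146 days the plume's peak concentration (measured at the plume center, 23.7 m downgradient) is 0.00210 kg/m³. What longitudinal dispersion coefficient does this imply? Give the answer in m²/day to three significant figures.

At the plume center C_max = M/(n_e·A·√(4πDt)), so D = M²/(4πt·(n_e·A·C_max)²).
n_e·A·C_max = 0.23 × 152 × 0.00210 = 0.07342 kg/m.
D = 3.32²/(4π × 146 × 0.07342²) = 1.11 m²/day.

1.11 m²/day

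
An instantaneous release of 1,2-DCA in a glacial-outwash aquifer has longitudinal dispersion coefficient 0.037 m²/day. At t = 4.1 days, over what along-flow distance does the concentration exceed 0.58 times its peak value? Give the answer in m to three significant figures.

1.15 m

The plume is Gaussian with σ = √(2Dt) = √(2 × 0.037 × 4.1) = 0.5508 m.
C/C_peak = exp(−Δx²/(2σ²)) = 0.58 ⇒ Δx = σ·√(−2 ln 0.58) = 0.5508 × 1.044 = 0.5750 m.
Width = 2Δx = 1.15 m.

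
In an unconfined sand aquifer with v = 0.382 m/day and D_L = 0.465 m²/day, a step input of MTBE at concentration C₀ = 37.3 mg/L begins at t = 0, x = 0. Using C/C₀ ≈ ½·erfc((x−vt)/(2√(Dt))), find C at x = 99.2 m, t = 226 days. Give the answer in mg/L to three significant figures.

6.99 mg/L

For a continuous step input, C/C₀ ≈ ½·erfc((x−vt)/(2√(Dt))).
vt = 0.382 × 226 = 86.332 m and 2√(Dt) = 2√(0.465 × 226) = 20.50 m.
Argument (x−vt)/(2√(Dt)) = (99.2 − 86.332)/20.50 = 0.6277; ½·erfc(0.6277) = 0.1874.
C = 37.3 × 0.1874 = 6.99 mg/L.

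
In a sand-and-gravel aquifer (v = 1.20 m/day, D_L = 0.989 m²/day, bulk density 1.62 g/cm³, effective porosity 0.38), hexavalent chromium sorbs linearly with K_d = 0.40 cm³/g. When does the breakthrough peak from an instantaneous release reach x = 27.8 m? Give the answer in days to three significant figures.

60.8 days

Retardation factor R = 1 + ρ_b·K_d/n = 1 + 1.62 × 0.40/0.38 = 2.705.
Sorption retards both mechanisms: v_R = v/R = 0.4436 m/day, D_R = D/R = 0.3656 m²/day.
Peak time from v_R²t² + 2D_R t − x² = 0: t = (√(D_R² + v_R²x²) − D_R)/v_R².
√(D_R² + v_R²x²) = √(0.3656² + 0.4436² × 27.8²) = 12.34; v_R² = 0.1968.
t = (12.34 − 0.3656)/0.1968 = 60.8 days.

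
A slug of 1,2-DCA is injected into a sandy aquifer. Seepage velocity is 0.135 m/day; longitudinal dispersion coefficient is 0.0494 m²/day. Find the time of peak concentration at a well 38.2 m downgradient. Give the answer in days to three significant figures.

280 days

For the 1D instantaneous-source solution, setting ∂C/∂t = 0 at fixed x gives v²t² + 2Dt − x² = 0, so t = (√(D² + v²x²) − D)/v².
√(D² + v²x²) = √(0.0494² + 0.135² × 38.2²) = 5.157; v² = 0.018225.
t = (5.157 − 0.0494)/0.018225 = 280 days (vs. the pure-advection estimate x/v = 283 d).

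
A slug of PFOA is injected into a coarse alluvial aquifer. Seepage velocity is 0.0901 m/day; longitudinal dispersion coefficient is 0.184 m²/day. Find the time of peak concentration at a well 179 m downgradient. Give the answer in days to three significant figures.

1960 days

For the 1D instantaneous-source solution, setting ∂C/∂t = 0 at fixed x gives v²t² + 2Dt − x² = 0, so t = (√(D² + v²x²) − D)/v².
√(D² + v²x²) = √(0.184² + 0.0901² × 179²) = 16.13; v² = 0.00811801.
t = (16.13 − 0.184)/0.00811801 = 1960 days (vs. the pure-advection estimate x/v = 1990 d).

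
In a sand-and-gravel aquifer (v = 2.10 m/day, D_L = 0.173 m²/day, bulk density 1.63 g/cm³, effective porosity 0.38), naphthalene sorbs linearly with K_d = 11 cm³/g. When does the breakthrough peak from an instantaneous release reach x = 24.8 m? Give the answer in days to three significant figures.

Retardation factor R = 1 + ρ_b·K_d/n = 1 + 1.63 × 11/0.38 = 48.18.
Sorption retards both mechanisms: v_R = v/R = 0.04359 m/day, D_R = D/R = 0.003591 m²/day.
Peak time from v_R²t² + 2D_R t − x² = 0: t = (√(D_R² + v_R²x²) − D_R)/v_R².
√(D_R² + v_R²x²) = √(0.003591² + 0.04359² × 24.8²) = 1.081; v_R² = 0.001900.
t = (1.081 − 0.003591)/0.001900 = 567 days.

567 days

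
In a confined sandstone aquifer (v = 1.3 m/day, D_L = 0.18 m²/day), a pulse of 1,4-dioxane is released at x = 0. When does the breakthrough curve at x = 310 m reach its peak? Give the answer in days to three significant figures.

238 days

For the 1D instantaneous-source solution, setting ∂C/∂t = 0 at fixed x gives v²t² + 2Dt − x² = 0, so t = (√(D² + v²x²) − D)/v².
√(D² + v²x²) = √(0.18² + 1.3² × 310²) = 403.0; v² = 1.69.
t = (403.0 − 0.18)/1.69 = 238 days (vs. the pure-advection estimate x/v = 238 d).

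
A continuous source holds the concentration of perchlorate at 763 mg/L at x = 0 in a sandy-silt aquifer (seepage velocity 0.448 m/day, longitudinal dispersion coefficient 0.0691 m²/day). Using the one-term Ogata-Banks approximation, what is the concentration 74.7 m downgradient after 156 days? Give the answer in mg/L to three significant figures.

114 mg/L

For a continuous step input, C/C₀ ≈ ½·erfc((x−vt)/(2√(Dt))).
vt = 0.448 × 156 = 69.888 m and 2√(Dt) = 2√(0.0691 × 156) = 6.566 m.
Argument (x−vt)/(2√(Dt)) = (74.7 − 69.888)/6.566 = 0.7329; ½·erfc(0.7329) = 0.1500.
C = 763 × 0.1500 = 114 mg/L.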